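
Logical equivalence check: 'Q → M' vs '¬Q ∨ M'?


Expression 1: Q → M
Expression 2: ¬Q ∨ M
Truth table (Q M | Expr1 Expr2):
  T T |   T     T
  T F |   F     F
  F T |   T     T
  F F |   T     T
All 4 rows agree, so the expressions are logically equivalent.

Yes


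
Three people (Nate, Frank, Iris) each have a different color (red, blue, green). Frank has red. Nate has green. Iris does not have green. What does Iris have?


From clues:
  Nate → green
  Frank → red
By elimination, Iris gets the remaining.

blue


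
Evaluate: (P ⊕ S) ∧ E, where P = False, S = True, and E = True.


P = False, S = True, E = True
Step 1: P ⊕ S = False XOR True = True
Step 2: True ∧ E = True AND True = True
XOR true when exactly one of P,S is true; then AND with E.

True


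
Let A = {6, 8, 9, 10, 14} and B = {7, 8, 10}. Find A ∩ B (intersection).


A = {6, 8, 9, 10, 14}
B = {7, 8, 10}
Operation: intersection
Elements in both: 8, 10

{8, 10}


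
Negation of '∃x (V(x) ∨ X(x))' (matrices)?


Original: ∃x (V(x) ∨ X(x))
Rule: ¬∀→∃, ¬∃→∀, negate predicate.
Negation: ∀x (¬V(x) ∧ ¬X(x))

∀x (¬V(x) ∧ ¬X(x))


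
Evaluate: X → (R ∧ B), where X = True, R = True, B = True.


X = True, R = True, B = True
Step 1: R ∧ B = True AND True = True
Step 2: X → (True): false only when X=True and consequent=False.
Result: True

True


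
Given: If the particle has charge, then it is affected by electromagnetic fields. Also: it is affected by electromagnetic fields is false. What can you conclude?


Modus tollens: P → Q, ¬Q ⊢ ¬P
P: the particle has charge
Q: it is affected by electromagnetic fields
We have P → Q and Q is false.
By modus tollens, P must be false.

It is not the case that the particle has charge


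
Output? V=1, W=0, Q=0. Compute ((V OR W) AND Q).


V OR W = 1|0 = 1
1 AND 0 = 0

0


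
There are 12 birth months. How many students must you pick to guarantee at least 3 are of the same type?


Pigeonhole: to guarantee k in one of n categories, need (k-1)×n + 1.
k = 3, n = 12
Minimum = (3-1) × 12 + 1 = 2 × 12 + 1

25


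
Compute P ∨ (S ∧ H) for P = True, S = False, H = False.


P = True, S = False, H = False
Step 1: S ∧ H = False AND False = False
Step 2: P ∨ False = True OR False = True
AND evaluated first (higher precedence); then OR applied.

True


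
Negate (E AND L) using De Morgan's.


De Morgan's law: ¬(P ∧ Q) ≡ ¬P ∨ ¬Q
¬(E ∧ L) = ¬E ∨ ¬L

¬E ∨ ¬L


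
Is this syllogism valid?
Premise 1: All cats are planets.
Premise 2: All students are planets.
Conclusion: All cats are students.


Premise 1: All cats are planets.
Premise 2: All students are planets.
Conclusion: All cats are students.
Fallacy: undistributed middle. planets is predicate in both.
Counterexample: cats and students could be disjoint subsets of planets.

Invalid


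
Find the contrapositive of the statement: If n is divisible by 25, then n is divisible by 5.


Original: If n is divisible by 25, then n is divisible by 5
Contrapositive: If ¬Q, then ¬P
Negate Q: not (n is divisible by 5)
Negate P: not (n is divisible by 25)

If not (n is divisible by 5), then not (n is divisible by 25).


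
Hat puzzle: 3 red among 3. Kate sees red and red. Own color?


Total red = 3, seen red = 2
Own red = 3 - 2 = 1
Kate's hat is red.

red


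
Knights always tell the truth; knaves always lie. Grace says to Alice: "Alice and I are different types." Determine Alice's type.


Grace says: "Alice and I are different types."
Case 1: Grace is a Knight (truth-teller)
  Statement is true → they ARE different → Alice is a Knave
Case 2: Grace is a Knave (liar)
  Statement is false → they are NOT different → Alice is a Knave
In both cases, Alice is a Knave.

Knave


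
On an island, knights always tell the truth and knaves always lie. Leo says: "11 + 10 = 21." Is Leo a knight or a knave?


Statement: "11 + 10 = 21."
Actual: 11 + 10 = 21
Claimed: 21
Statement is TRUE → Leo tells the truth → Knight

Knight


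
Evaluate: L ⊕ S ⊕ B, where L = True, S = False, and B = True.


L = True, S = False, B = True
Step 1: L ⊕ S = True XOR False = True
Step 2: True ⊕ B = True XOR True = False
XOR is true when an odd number of operands are true.

False


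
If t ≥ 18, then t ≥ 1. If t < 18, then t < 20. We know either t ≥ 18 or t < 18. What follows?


Constructive dilemma: (P → Q) ∧ (R → S), P ∨ R ⊢ Q ∨ S
Premise 1: t ≥ 18 → t ≥ 1
Premise 2: t < 18 → t < 20
Premise 3: t ≥ 18 ∨ t < 18
Case 1: Assuming t ≥ 18, then by Premise 1, t ≥ 1.
Case 2: Assuming t < 18, then by Premise 2, t < 20.
Since one of t ≥ 18 or t < 18 must hold, we get t ≥ 1 or t < 20.

t ≥ 1 or t < 20.


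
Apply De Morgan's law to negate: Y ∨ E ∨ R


De Morgan's law: ¬(P ∨ Q ∨ R) ≡ ¬P ∧ ¬Q ∧ ¬R
¬(Y ∨ E ∨ R) = ¬Y ∧ ¬E ∧ ¬R

¬Y ∧ ¬E ∧ ¬R


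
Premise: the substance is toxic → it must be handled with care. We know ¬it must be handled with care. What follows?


Modus tollens: P → Q, ¬Q ⊢ ¬P
P: the substance is toxic
Q: it must be handled with care
We have P → Q and Q is false.
By modus tollens, P must be false.

It is not the case that the substance is toxic


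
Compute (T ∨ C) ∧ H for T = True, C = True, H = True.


T = True, C = True, H = True
Step 1: T ∨ C = True OR True = True
Step 2: True ∧ H = True AND True = True
OR is true when at least one operand is true; AND requires both.

True


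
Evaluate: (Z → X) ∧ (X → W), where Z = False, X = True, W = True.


Z = False, X = True, W = True
Step 1: Z → X is false only when Z=True and X=False. Result: True
Step 2: X → W is false only when X=True and W=False. Result: True
Step 3: True ∧ True = True

True


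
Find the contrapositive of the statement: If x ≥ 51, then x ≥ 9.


Original: If x ≥ 51, then x ≥ 9
Contrapositive: If ¬Q, then ¬P
Negate Q: not (x ≥ 9)
Negate P: not (x ≥ 51)

If not (x ≥ 9), then not (x ≥ 51).


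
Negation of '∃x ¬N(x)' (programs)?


Original: ∃x ¬N(x)
Rule: ¬∀→∃, ¬∃→∀, negate predicate.
Negation: ∀x N(x)

∀x N(x)


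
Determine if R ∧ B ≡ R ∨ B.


Expression 1: R ∧ B
Expression 2: R ∨ B
Truth table (R B | Expr1 Expr2):
  T T |   T     T
  T F |   F     T   ← differ
  F T |   F     T   ← differ
  F F |   F     F
Counterexample: R=T, B=F gives Expr1 = F but Expr2 = T, so the expressions are NOT logically equivalent.

No


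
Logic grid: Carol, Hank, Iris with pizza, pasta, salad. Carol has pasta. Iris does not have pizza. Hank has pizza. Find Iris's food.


From clues:
  Hank → pizza
  Carol → pasta
By elimination, Iris gets the remaining.

salad


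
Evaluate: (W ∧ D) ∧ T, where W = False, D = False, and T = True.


W = False, D = False, T = True
Step 1: W ∧ D = False AND False = False
Step 2: False ∧ T = False AND True = False
AND is true only when ALL operands are true.

False


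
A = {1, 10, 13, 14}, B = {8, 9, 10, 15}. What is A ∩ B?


A = {1, 10, 13, 14}
B = {8, 9, 10, 15}
Operation: intersection
Elements in both: 10

{10}


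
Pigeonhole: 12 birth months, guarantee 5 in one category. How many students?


Pigeonhole: to guarantee k in one of n categories, need (k-1)×n + 1.
k = 5, n = 12
Minimum = (5-1) × 12 + 1 = 4 × 12 + 1

49


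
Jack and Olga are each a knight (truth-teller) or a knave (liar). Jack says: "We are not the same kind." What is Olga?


Jack says: "We are not the same kind."
Case 1: Jack is a Knight (truth-teller)
  Statement is true → they ARE different → Olga is a Knave
Case 2: Jack is a Knave (liar)
  Statement is false → they are NOT different → Olga is a Knave
In both cases, Olga is a Knave.

Knave


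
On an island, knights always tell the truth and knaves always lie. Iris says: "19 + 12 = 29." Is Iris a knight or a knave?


Statement: "19 + 12 = 29."
Actual: 19 + 12 = 31
Claimed: 29
Statement is FALSE → Iris lies → Knave

Knave


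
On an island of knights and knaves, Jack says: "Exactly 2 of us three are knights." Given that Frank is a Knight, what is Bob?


Jack claims exactly 2 knights among Jack, Frank, Bob.
Given: Frank is a Knight.

Case 1: Jack is a Knight (tells truth)
  Then exactly 2 of the three are knights.
  Counting Jack, Frank: 2 knight(s) so far. Need 0 more → Bob = Knave.
Case 2: Jack is a Knave (lies)
  Then the count is NOT 2.
  If Bob = Knight, count = 2 = 2 → claim would be true, contradicts lie.
  If Bob = Knave, count = 1 ≠ 2 → lie confirmed ✓

Bob is a Knave.

Knave


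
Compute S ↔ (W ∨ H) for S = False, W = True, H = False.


S = False, W = True, H = False
Step 1: W ∨ H = True OR False = True
Step 2: S ↔ (True): true when both sides have same truth value.
Result: False ↔ True = False

False


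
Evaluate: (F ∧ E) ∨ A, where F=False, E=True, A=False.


F = False, E = True, A = False
Expression: (F ∧ E) ∨ A
Step 1: F ∧ E = False AND True = False
Step 2: (False) ∨ A = False OR False = False

False


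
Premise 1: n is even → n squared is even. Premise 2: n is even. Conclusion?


Modus ponens: P → Q, P ⊢ Q
P: n is even
Q: n squared is even
We have P → Q and P is true.
By modus ponens, Q must be true.

n squared is even


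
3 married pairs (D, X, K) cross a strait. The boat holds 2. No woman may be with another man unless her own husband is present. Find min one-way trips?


Label couples D, X, K (H = husband, W = wife).
Counting alone: 6 people, the boat carries 2 and someone must bring it back, so each round trip nets at most +1 on the far side until the last crossing → at least 9 trips. The jealousy constraint makes 9 impossible; the shortest valid schedule has 11:
1. WD+WX →  (far: WD,WX; near: HD,HX,HK,WK)
2. WD ←       (far: WX; near: HD,HX,HK,WD,WK)
3. WD+WK →  (far: WD,WX,WK; near: HD,HX,HK)
4. WD ←       (far: WX,WK; near: HD,HX,HK,WD)
5. HX+HK →  (far: HX,WX,HK,WK; near: HD,WD)
6. HX+WX ←  (far: HK,WK; near: HD,WD,HX,WX)
7. HD+HX →  (far: HD,HX,HK,WK; near: WD,WX)
8. WK ←       (far: HD,HX,HK; near: WD,WX,WK)
9. WD+WX →  (far: HD,WD,HX,WX,HK; near: WK)
10. HK ←      (far: HD,WD,HX,WX; near: HK,WK)
11. HK+WK → (far: all six; near: empty)
In every state each wife is either with her husband or with no other man.
Minimum trips = 11

11


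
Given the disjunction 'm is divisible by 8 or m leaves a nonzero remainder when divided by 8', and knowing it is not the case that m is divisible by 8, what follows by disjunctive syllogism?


Disjunctive syllogism: P ∨ Q, ¬P ⊢ Q
Disjunction: m is divisible by 8 ∨ m leaves a nonzero remainder when divided by 8
We know it is not the case that m is divisible by 8.
By disjunctive syllogism, the other disjunct must be true.

m leaves a nonzero remainder when divided by 8


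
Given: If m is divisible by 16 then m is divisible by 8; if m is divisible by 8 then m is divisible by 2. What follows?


Hypothetical syllogism: P → Q, Q → R ⊢ P → R
Premise 1: m is divisible by 16 → m is divisible by 8
Premise 2: m is divisible by 8 → m is divisible by 2
Chain the implications: the middle term (m is divisible by 8) links the two.
Conclusion: If m is divisible by 16, then m is divisible by 2.

If m is divisible by 16, then m is divisible by 2.


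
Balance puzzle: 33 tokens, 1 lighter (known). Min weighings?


Each weighing has 3 outcomes (left heavy / balance / right heavy), so k weighings distinguish at most 3^k cases; splitting into three near-equal groups achieves this.
Need 3^k ≥ 33: 3^3 = 27 < 33 ≤ 3^4 = 81
k = ⌈log₃(33)⌉ = 4

4


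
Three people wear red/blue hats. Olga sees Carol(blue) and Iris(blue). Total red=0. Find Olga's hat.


Total red = 0, seen red = 0
Own red = 0 - 0 = 0
Olga's hat is blue.

blue


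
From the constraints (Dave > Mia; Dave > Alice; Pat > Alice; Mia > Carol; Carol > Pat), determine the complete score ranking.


Constraints: Dave > Mia; Dave > Alice; Pat > Alice; Mia > Carol; Carol > Pat
Method: at each step, the next-highest is the one remaining person who never appears on the smaller side of a constraint between remaining people.
  Step 1: remaining {Dave, Alice, Carol, Pat, Mia}; on the smaller side: {Alice, Carol, Pat, Mia} → Dave is next (Dave > Mia; Dave > Alice).
  Step 2: remaining {Alice, Carol, Pat, Mia}; on the smaller side: {Alice, Carol, Pat} → Mia is next (Mia > Carol).
  Step 3: remaining {Alice, Carol, Pat}; on the smaller side: {Alice, Pat} → Carol is next (Carol > Pat).
  Step 4: remaining {Alice, Pat}; on the smaller side: {Alice} → Pat is next (Pat > Alice).
  Step 5: only Alice remains → lowest.
Final ranking (highest to lowest):

Dave > Mia > Carol > Pat > Alice


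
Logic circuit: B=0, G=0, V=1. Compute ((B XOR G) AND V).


B XOR G = 0^0 = 0
0 AND 1 = 0

0


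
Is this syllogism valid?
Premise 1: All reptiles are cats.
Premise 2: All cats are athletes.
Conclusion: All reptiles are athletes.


Premise 1: All reptiles are cats.
Premise 2: All cats are athletes.
Conclusion: All reptiles are athletes.
Barbara syllogism (AAA-1): All A are B, All B are C → All A are C.
Middle term (cats) distributed in premise 2.

Valid


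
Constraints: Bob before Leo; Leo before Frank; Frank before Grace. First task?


Constraints: Bob before Leo; Leo before Frank; Frank before Grace
The first task can have nothing scheduled before it, so it must never appear on the right of a 'before'.
Tasks appearing after some 'before': Leo, Frank, Grace.
The only task not in that list is Bob → it is first.

Bob


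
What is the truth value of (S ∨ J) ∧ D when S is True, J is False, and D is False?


S = True, J = False, D = False
Step 1: S ∨ J = True OR False = True
Step 2: True ∧ D = True AND False = False
OR is true when at least one operand is true; AND requires both.

False


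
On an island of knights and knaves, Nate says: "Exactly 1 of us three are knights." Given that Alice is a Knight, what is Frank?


Nate claims exactly 1 knights among Nate, Alice, Frank.
Given: Alice is a Knight.

Case 1: Nate is a Knight (tells truth)
  Then exactly 1 of the three are knights.
  Counting Nate, Alice: 2 knight(s) so far. Need -1 more → impossible.
Case 2: Nate is a Knave (lies)
  Then the count is NOT 1.
  If Frank = Knave, count = 1 = 1 → claim would be true, contradicts lie.
  If Frank = Knight, count = 2 ≠ 1 → lie confirmed ✓

Frank is a Knight.

Knight


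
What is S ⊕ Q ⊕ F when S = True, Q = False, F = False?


S = True, Q = False, F = False
Step 1: S ⊕ Q = True XOR False = True
Step 2: True ⊕ F = True XOR False = True
XOR is true when an odd number of operands are true.

True


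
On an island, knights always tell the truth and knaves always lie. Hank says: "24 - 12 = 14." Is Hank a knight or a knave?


Statement: "24 - 12 = 14."
Actual: 24 - 12 = 12
Claimed: 14
Statement is FALSE → Hank lies → Knave

Knave


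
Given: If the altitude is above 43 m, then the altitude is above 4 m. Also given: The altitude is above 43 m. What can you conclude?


Modus ponens: P → Q, P ⊢ Q
P: the altitude is above 43 m
Q: the altitude is above 4 m
We have P → Q and P is true.
By modus ponens, Q must be true.

The altitude is above 4 m


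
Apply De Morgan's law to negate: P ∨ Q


De Morgan's law: ¬(P ∨ Q) ≡ ¬P ∧ ¬Q
¬(P ∨ Q) = ¬P ∧ ¬Q

¬P ∧ ¬Q


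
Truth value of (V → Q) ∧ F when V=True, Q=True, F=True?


V = True, Q = True, F = True
Expression: (V → Q) ∧ F
Step 1: V → Q = True → True (false only if V=True, Q=False) = True
Step 2: (True) ∧ F = True AND True = True

True


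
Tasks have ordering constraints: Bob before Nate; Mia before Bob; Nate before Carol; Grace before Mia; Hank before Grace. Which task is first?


Constraints: Bob before Nate; Mia before Bob; Nate before Carol; Grace before Mia; Hank before Grace
The first task can have nothing scheduled before it, so it must never appear on the right of a 'before'.
Tasks appearing after some 'before': Nate, Bob, Carol, Mia, Grace.
The only task not in that list is Hank → it is first.

Hank


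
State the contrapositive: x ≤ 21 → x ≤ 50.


Original: If x ≤ 21, then x ≤ 50
Contrapositive: If ¬Q, then ¬P
Negate Q: not (x ≤ 50)
Negate P: not (x ≤ 21)

If not (x ≤ 50), then not (x ≤ 21).


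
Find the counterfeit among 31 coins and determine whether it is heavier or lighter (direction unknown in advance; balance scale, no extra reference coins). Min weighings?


Let n = 31. 62 possibilities (n coins × lighter/heavier); each weighing has 3 outcomes.
Bound for k weighings: say the first weighing puts j coins on each pan. If it tips, the 2j weighed coins remain suspects (each with a known direction) and k-1 weighings give 3^(k-1) outcomes; 3^(k-1) is odd, so 2j ≤ 3^(k-1) - 1. If it balances, the n - 2j unweighed coins remain with direction unknown: 2(n - 2j) ≤ 3^(k-1) - 1 by the same parity argument. Adding, n ≤ (3^(k-1) - 1) + (3^(k-1) - 1)/2 = (3^k - 3)/2, and the classical three-group strategy achieves this (3 coins in 2 weighings, 12 in 3, 39 in 4, 120 in 5).
So we need the smallest k with (3^k - 3)/2 ≥ 31.
k = 3: (3^3 - 3)/2 = 12 < 31 ✗
k = 4: (3^4 - 3)/2 = 39 ≥ 31 ✓

4


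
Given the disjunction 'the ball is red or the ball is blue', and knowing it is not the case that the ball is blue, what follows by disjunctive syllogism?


Disjunctive syllogism: P ∨ Q, ¬P ⊢ Q
Disjunction: the ball is red ∨ the ball is blue
We know it is not the case that the ball is blue.
By disjunctive syllogism, the other disjunct must be true.

The ball is red


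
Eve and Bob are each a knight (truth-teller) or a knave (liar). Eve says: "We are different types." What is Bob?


Eve says: "We are different types."
Case 1: Eve is a Knight (truth-teller)
  Statement is true → they ARE different → Bob is a Knave
Case 2: Eve is a Knave (liar)
  Statement is false → they are NOT different → Bob is a Knave
In both cases, Bob is a Knave.

Knave


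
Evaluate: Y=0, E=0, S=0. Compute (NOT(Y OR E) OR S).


Y OR E = 0
NOT(0) = 1
1 OR 0 = 1

1


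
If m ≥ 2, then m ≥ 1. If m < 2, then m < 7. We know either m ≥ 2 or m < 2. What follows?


Constructive dilemma: (P → Q) ∧ (R → S), P ∨ R ⊢ Q ∨ S
Premise 1: m ≥ 2 → m ≥ 1
Premise 2: m < 2 → m < 7
Premise 3: m ≥ 2 ∨ m < 2
Case 1: Assuming m ≥ 2, then by Premise 1, m ≥ 1.
Case 2: Assuming m < 2, then by Premise 2, m < 7.
Since one of m ≥ 2 or m < 2 must hold, we get m ≥ 1 or m < 7.

m ≥ 1 or m < 7.


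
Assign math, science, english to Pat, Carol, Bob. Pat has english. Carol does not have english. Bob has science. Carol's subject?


From clues:
  Bob → science
  Pat → english
By elimination, Carol gets the remaining.

math


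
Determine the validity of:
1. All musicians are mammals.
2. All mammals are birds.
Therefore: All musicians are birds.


Premise 1: All musicians are mammals.
Premise 2: All mammals are birds.
Conclusion: All musicians are birds.
Barbara syllogism (AAA-1): All A are B, All B are C → All A are C.
Middle term (mammals) distributed in premise 2.

Valid


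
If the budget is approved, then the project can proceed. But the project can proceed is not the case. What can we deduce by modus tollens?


Modus tollens: P → Q, ¬Q ⊢ ¬P
P: the budget is approved
Q: the project can proceed
We have P → Q and Q is false.
By modus tollens, P must be false.

It is not the case that the budget is approved


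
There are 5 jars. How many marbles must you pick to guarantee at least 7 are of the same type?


Pigeonhole: to guarantee k in one of n categories, need (k-1)×n + 1.
k = 7, n = 5
Minimum = (7-1) × 5 + 1 = 6 × 5 + 1

31


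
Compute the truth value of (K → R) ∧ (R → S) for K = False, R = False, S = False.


K = False, R = False, S = False
Step 1: K → R is false only when K=True and R=False. Result: True
Step 2: R → S is false only when R=True and S=False. Result: True
Step 3: True ∧ True = True

True


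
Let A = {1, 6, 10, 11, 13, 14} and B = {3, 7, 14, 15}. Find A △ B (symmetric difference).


A = {1, 6, 10, 11, 13, 14}
B = {3, 7, 14, 15}
Operation: symmetric difference
In A only: [1, 6, 10, 11, 13], in B only: [3, 7, 15]

{1, 3, 6, 7, 10, 11, 13, 15}


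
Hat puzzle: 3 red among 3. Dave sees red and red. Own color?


Total red = 3, seen red = 2
Own red = 3 - 2 = 1
Dave's hat is red.

red


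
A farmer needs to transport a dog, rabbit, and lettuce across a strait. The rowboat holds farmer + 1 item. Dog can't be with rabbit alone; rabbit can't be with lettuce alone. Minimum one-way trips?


1. farmer+rabbit → 2. farmer ← 3. farmer+dog → 4. farmer+rabbit ← 5. farmer+lettuce → 6. farmer ← 7. farmer+rabbit →
Minimum trips = 7

7


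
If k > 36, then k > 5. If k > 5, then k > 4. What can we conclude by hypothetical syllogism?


Hypothetical syllogism: P → Q, Q → R ⊢ P → R
Premise 1: k > 36 → k > 5
Premise 2: k > 5 → k > 4
Chain the implications: the middle term (k > 5) links the two.
Conclusion: If k > 36, then k > 4.

If k > 36, then k > 4.


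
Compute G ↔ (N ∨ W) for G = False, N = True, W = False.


G = False, N = True, W = False
Step 1: N ∨ W = True OR False = True
Step 2: G ↔ (True): true when both sides have same truth value.
Result: False ↔ True = False

False


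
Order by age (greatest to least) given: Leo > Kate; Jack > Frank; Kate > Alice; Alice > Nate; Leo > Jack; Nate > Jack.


Constraints: Leo > Kate; Jack > Frank; Kate > Alice; Alice > Nate; Leo > Jack; Nate > Jack
Method: at each step, the next-highest is the one remaining person who never appears on the smaller side of a constraint between remaining people.
  Step 1: remaining {Leo, Kate, Jack, Alice, Frank, Nate}; on the smaller side: {Kate, Jack, Alice, Frank, Nate} → Leo is next (Leo > Kate; Leo > Jack).
  Step 2: remaining {Kate, Jack, Alice, Frank, Nate}; on the smaller side: {Jack, Alice, Frank, Nate} → Kate is next (Kate > Alice).
  Step 3: remaining {Jack, Alice, Frank, Nate}; on the smaller side: {Jack, Frank, Nate} → Alice is next (Alice > Nate).
  Step 4: remaining {Jack, Frank, Nate}; on the smaller side: {Jack, Frank} → Nate is next (Nate > Jack).
  Step 5: remaining {Jack, Frank}; on the smaller side: {Frank} → Jack is next (Jack > Frank).
  Step 6: only Frank remains → lowest.
Final ranking (highest to lowest):

Leo > Kate > Alice > Nate > Jack > Frank


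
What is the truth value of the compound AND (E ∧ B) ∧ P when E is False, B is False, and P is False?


E = False, B = False, P = False
Step 1: E ∧ B = False AND False = False
Step 2: False ∧ P = False AND False = False
AND is true only when ALL operands are true.

False


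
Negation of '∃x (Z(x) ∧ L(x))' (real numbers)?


Original: ∃x (Z(x) ∧ L(x))
Rule: ¬∀→∃, ¬∃→∀, negate predicate.
Negation: ∀x (¬Z(x) ∨ ¬L(x))

∀x (¬Z(x) ∨ ¬L(x))


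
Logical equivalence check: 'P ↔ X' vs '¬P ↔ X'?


Expression 1: P ↔ X
Expression 2: ¬P ↔ X
Truth table (P X | Expr1 Expr2):
  T T |   T     F   ← differ
  T F |   F     T   ← differ
  F T |   F     T   ← differ
  F F |   T     F   ← differ
Counterexample: P=T, X=T gives Expr1 = T but Expr2 = F, so the expressions are NOT logically equivalent.

No


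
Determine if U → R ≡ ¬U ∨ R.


Expression 1: U → R
Expression 2: ¬U ∨ R
Truth table (U R | Expr1 Expr2):
  T T |   T     T
  T F |   F     F
  F T |   T     T
  F F |   T     T
All 4 rows agree, so the expressions are logically equivalent.

Yes


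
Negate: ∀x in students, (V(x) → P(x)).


Original: ∀x (V(x) → P(x))
Rule: ¬∀→∃, ¬∃→∀, negate predicate.
Negation: ∃x (V(x) ∧ ¬P(x))

∃x (V(x) ∧ ¬P(x))


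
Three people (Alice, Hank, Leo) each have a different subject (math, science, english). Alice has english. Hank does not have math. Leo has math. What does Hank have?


From clues:
  Leo → math
  Alice → english
By elimination, Hank gets the remaining.

science


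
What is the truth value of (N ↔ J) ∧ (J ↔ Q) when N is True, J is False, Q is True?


N = True, J = False, Q = True
Step 1: N ↔ J is true when N and J have the same value. Result: False
Step 2: J ↔ Q is true when J and Q have the same value. Result: False
Step 3: False ∧ False = False

False


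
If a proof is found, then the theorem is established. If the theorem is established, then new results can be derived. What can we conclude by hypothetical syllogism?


Hypothetical syllogism: P → Q, Q → R ⊢ P → R
Premise 1: a proof is found → the theorem is established
Premise 2: the theorem is established → new results can be derived
Chain the implications: the middle term (the theorem is established) links the two.
Conclusion: If a proof is found, then new results can be derived.

If a proof is found, then new results can be derived.


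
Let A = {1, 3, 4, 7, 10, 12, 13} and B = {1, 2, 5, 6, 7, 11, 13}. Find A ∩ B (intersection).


A = {1, 3, 4, 7, 10, 12, 13}
B = {1, 2, 5, 6, 7, 11, 13}
Operation: intersection
Elements in both: 1, 7, 13

{1, 7, 13}


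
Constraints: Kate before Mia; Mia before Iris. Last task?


Constraints: Kate before Mia; Mia before Iris
The last task can have nothing scheduled after it, so it must never appear on the left of a 'before'.
Tasks appearing before some other task: Kate, Mia.
The only task not in that list is Iris → it is last.

Iris


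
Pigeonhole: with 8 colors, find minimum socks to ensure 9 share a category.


Pigeonhole: to guarantee k in one of n categories, need (k-1)×n + 1.
k = 9, n = 8
Minimum = (9-1) × 8 + 1 = 8 × 8 + 1

65


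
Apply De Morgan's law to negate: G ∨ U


De Morgan's law: ¬(P ∨ Q) ≡ ¬P ∧ ¬Q
¬(G ∨ U) = ¬G ∧ ¬U

¬G ∧ ¬U


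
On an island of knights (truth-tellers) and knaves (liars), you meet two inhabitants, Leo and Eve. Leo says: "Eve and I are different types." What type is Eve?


Leo says: "Eve and I are different types."
Case 1: Leo is a Knight (truth-teller)
  Statement is true → they ARE different → Eve is a Knave
Case 2: Leo is a Knave (liar)
  Statement is false → they are NOT different → Eve is a Knave
In both cases, Eve is a Knave.

Knave


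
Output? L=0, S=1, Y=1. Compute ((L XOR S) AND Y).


L XOR S = 0^1 = 1
1 AND 1 = 1

1


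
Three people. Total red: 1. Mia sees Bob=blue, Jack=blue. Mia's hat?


Total red = 1, seen red = 0
Own red = 1 - 0 = 1
Mia's hat is red.

red


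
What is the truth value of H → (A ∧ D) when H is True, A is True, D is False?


H = True, A = True, D = False
Step 1: A ∧ D = True AND False = False
Step 2: H → (False): false only when H=True and consequent=False.
Result: False

False


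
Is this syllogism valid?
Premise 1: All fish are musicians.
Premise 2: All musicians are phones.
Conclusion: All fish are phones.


Premise 1: All fish are musicians.
Premise 2: All musicians are phones.
Conclusion: All fish are phones.
Barbara syllogism (AAA-1): All A are B, All B are C → All A are C.
Middle term (musicians) distributed in premise 2.

Valid


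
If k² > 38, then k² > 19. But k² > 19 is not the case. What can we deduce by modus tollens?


Modus tollens: P → Q, ¬Q ⊢ ¬P
P: k² > 38
Q: k² > 19
We have P → Q and Q is false.
By modus tollens, P must be false.

It is not the case that k² > 38


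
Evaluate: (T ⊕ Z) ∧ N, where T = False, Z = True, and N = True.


T = False, Z = True, N = True
Step 1: T ⊕ Z = False XOR True = True
Step 2: True ∧ N = True AND True = True
XOR true when exactly one of T,Z is true; then AND with N.

True


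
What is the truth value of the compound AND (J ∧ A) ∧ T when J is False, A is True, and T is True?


J = False, A = True, T = True
Step 1: J ∧ A = False AND True = False
Step 2: False ∧ T = False AND True = False
AND is true only when ALL operands are true.

False


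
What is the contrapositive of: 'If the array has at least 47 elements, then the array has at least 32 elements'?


Original: If the array has at least 47 elements, then the array has at least 32 elements
Contrapositive: If ¬Q, then ¬P
Negate Q: not (the array has at least 32 elements)
Negate P: not (the array has at least 47 elements)

If not (the array has at least 32 elements), then not (the array has at least 47 elements).


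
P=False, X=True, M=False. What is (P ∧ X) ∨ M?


P = False, X = True, M = False
Expression: (P ∧ X) ∨ M
Step 1: P ∧ X = False AND True = False
Step 2: (False) ∨ M = False OR False = False

False


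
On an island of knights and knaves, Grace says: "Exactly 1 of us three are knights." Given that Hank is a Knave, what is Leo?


Grace claims exactly 1 knights among Grace, Hank, Leo.
Given: Hank is a Knave.

Case 1: Grace is a Knight (tells truth)
  Then exactly 1 of the three are knights.
  Counting Grace, Hank: 1 knight(s) so far. Need 0 more → Leo = Knave.
Case 2: Grace is a Knave (lies)
  Then the count is NOT 1.
  If Leo = Knight, count = 1 = 1 → claim would be true, contradicts lie.
  If Leo = Knave, count = 0 ≠ 1 → lie confirmed ✓

Leo is a Knave.

Knave


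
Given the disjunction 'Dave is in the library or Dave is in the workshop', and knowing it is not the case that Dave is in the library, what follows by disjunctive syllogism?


Disjunctive syllogism: P ∨ Q, ¬P ⊢ Q
Disjunction: Dave is in the library ∨ Dave is in the workshop
We know it is not the case that Dave is in the library.
By disjunctive syllogism, the other disjunct must be true.

Dave is in the workshop


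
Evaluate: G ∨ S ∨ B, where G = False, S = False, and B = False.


G = False, S = False, B = False
Step 1: G ∨ S = False OR False = False
Step 2: False ∨ B = False OR False = False
OR is true when at least one operand is true.

False


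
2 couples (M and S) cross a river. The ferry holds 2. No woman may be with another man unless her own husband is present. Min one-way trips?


Label couples M and S.
1. WM+WS → (far: WM,WS; near: HM,HS)
2. WM ←   (far: WS; near: HM,HS,WM)
3. HM+HS → (far: HM,HS,WS; near: WM)
4. HM ←   (far: HS,WS; near: HM,WM)  — HM returns, since WM is alone on near bank
5. HM+WM → (far: all four; near: empty)
Every state respects the constraint.
Minimum trips = 5

5


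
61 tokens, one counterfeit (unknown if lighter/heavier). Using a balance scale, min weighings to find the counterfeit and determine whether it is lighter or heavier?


Let n = 61. 122 possibilities (n tokens × lighter/heavier); each weighing has 3 outcomes.
Bound for k weighings: say the first weighing puts j tokens on each pan. If it tips, the 2j weighed tokens remain suspects (each with a known direction) and k-1 weighings give 3^(k-1) outcomes; 3^(k-1) is odd, so 2j ≤ 3^(k-1) - 1. If it balances, the n - 2j unweighed tokens remain with direction unknown: 2(n - 2j) ≤ 3^(k-1) - 1 by the same parity argument. Adding, n ≤ (3^(k-1) - 1) + (3^(k-1) - 1)/2 = (3^k - 3)/2, and the classical three-group strategy achieves this (3 tokens in 2 weighings, 12 in 3, 39 in 4, 120 in 5).
So we need the smallest k with (3^k - 3)/2 ≥ 61.
k = 4: (3^4 - 3)/2 = 39 < 61 ✗
k = 5: (3^5 - 3)/2 = 120 ≥ 61 ✓

5


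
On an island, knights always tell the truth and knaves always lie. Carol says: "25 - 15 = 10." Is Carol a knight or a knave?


Statement: "25 - 15 = 10."
Actual: 25 - 15 = 10
Claimed: 10
Statement is TRUE → Carol tells the truth → Knight

Knight


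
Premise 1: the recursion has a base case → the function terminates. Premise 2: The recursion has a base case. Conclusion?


Modus ponens: P → Q, P ⊢ Q
P: the recursion has a base case
Q: the function terminates
We have P → Q and P is true.
By modus ponens, Q must be true.

The function terminates


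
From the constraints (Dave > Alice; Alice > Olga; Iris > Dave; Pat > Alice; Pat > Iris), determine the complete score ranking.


Constraints: Dave > Alice; Alice > Olga; Iris > Dave; Pat > Alice; Pat > Iris
Method: at each step, the next-highest is the one remaining person who never appears on the smaller side of a constraint between remaining people.
  Step 1: remaining {Olga, Dave, Alice, Pat, Iris}; on the smaller side: {Olga, Dave, Alice, Iris} → Pat is next (Pat > Alice; Pat > Iris).
  Step 2: remaining {Olga, Dave, Alice, Iris}; on the smaller side: {Olga, Dave, Alice} → Iris is next (Iris > Dave).
  Step 3: remaining {Olga, Dave, Alice}; on the smaller side: {Olga, Alice} → Dave is next (Dave > Alice).
  Step 4: remaining {Olga, Alice}; on the smaller side: {Olga} → Alice is next (Alice > Olga).
  Step 5: only Olga remains → lowest.
Final ranking (highest to lowest):

Pat > Iris > Dave > Alice > Olga


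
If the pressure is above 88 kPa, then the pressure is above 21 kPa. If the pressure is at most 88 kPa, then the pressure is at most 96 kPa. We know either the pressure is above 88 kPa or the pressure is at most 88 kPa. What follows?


Constructive dilemma: (P → Q) ∧ (R → S), P ∨ R ⊢ Q ∨ S
Premise 1: the pressure is above 88 kPa → the pressure is above 21 kPa
Premise 2: the pressure is at most 88 kPa → the pressure is at most 96 kPa
Premise 3: the pressure is above 88 kPa ∨ the pressure is at most 88 kPa
Case 1: Assuming the pressure is above 88 kPa, then by Premise 1, the pressure is above 21 kPa.
Case 2: Assuming the pressure is at most 88 kPa, then by Premise 2, the pressure is at most 96 kPa.
Since one of the pressure is above 88 kPa or the pressure is at most 88 kPa must hold, we get the pressure is above 21 kPa or the pressure is at most 96 kPa.

The pressure is above 21 kPa or the pressure is at most 96 kPa.


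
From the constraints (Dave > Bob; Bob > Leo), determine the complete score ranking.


Constraints: Dave > Bob; Bob > Leo
Method: at each step, the next-highest is the one remaining person who never appears on the smaller side of a constraint between remaining people.
  Step 1: remaining {Bob, Leo, Dave}; on the smaller side: {Bob, Leo} → Dave is next (Dave > Bob).
  Step 2: remaining {Bob, Leo}; on the smaller side: {Leo} → Bob is next (Bob > Leo).
  Step 3: only Leo remains → lowest.
Final ranking (highest to lowest):

Dave > Bob > Leo


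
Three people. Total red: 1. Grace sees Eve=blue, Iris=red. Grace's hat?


Total red = 1, seen red = 1
Own red = 1 - 1 = 0
Grace's hat is blue.

blue


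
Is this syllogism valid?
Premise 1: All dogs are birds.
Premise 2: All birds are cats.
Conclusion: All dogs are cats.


Premise 1: All dogs are birds.
Premise 2: All birds are cats.
Conclusion: All dogs are cats.
Barbara syllogism (AAA-1): All A are B, All B are C → All A are C.
Middle term (birds) distributed in premise 2.

Valid


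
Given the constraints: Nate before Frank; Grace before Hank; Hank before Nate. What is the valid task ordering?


Constraints: Nate before Frank; Grace before Hank; Hank before Nate
Method: repeatedly schedule the remaining task that has no remaining task required before it.
  Step 1: remaining {Frank, Nate, Grace, Hank}; every task except Grace still has a predecessor pending → schedule Grace.
  Step 2: remaining {Frank, Nate, Hank}; every task except Hank still has a predecessor pending → schedule Hank.
  Step 3: remaining {Frank, Nate}; every task except Nate still has a predecessor pending → schedule Nate.
  Step 4: only Frank remains → schedule Frank.
Resulting order:

Grace → Hank → Nate → Frank


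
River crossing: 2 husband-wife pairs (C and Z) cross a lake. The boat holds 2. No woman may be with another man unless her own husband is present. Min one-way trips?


Label couples C and Z.
1. WC+WZ → (far: WC,WZ; near: HC,HZ)
2. WC ←   (far: WZ; near: HC,HZ,WC)
3. HC+HZ → (far: HC,HZ,WZ; near: WC)
4. HC ←   (far: HZ,WZ; near: HC,WC)  — HC returns, since WC is alone on near bank
5. HC+WC → (far: all four; near: empty)
Every state respects the constraint.
Minimum trips = 5

5


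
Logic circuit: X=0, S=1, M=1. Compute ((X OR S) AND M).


X OR S = 0|1 = 1
1 AND 1 = 1

1


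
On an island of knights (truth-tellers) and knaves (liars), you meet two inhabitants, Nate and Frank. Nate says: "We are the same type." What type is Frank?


Nate says: "We are the same type."
Case 1: Nate is a Knight (truth-teller)
  Statement is true → they ARE the same → Frank is also a Knight
Case 2: Nate is a Knave (liar)
  Statement is false → they are NOT the same → Frank is a Knight
In both cases, Frank is a Knight.

Knight


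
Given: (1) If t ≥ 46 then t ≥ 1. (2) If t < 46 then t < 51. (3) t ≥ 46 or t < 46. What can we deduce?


Constructive dilemma: (P → Q) ∧ (R → S), P ∨ R ⊢ Q ∨ S
Premise 1: t ≥ 46 → t ≥ 1
Premise 2: t < 46 → t < 51
Premise 3: t ≥ 46 ∨ t < 46
Case 1: Assuming t ≥ 46, then by Premise 1, t ≥ 1.
Case 2: Assuming t < 46, then by Premise 2, t < 51.
Since one of t ≥ 46 or t < 46 must hold, we get t ≥ 1 or t < 51.

t ≥ 1 or t < 51.


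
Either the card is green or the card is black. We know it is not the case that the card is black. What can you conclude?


Disjunctive syllogism: P ∨ Q, ¬P ⊢ Q
Disjunction: the card is green ∨ the card is black
We know it is not the case that the card is black.
By disjunctive syllogism, the other disjunct must be true.

The card is green


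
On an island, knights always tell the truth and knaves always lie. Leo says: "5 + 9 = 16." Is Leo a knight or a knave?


Statement: "5 + 9 = 16."
Actual: 5 + 9 = 14
Claimed: 16
Statement is FALSE → Leo lies → Knave

Knave


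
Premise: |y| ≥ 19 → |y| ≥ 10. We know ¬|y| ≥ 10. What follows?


Modus tollens: P → Q, ¬Q ⊢ ¬P
P: |y| ≥ 19
Q: |y| ≥ 10
We have P → Q and Q is false.
By modus tollens, P must be false.

It is not the case that |y| ≥ 19


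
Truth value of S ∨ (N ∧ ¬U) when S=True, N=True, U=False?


S = True, N = True, U = False
Expression: S ∨ (N ∧ ¬U)
Step 1: ¬U = NOT False = True
Step 2: N ∧ ¬U = True AND True = True
Step 3: S ∨ (True) = True OR True = True

True


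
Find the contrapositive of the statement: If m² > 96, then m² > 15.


Original: If m² > 96, then m² > 15
Contrapositive: If ¬Q, then ¬P
Negate Q: not (m² > 15)
Negate P: not (m² > 96)

If not (m² > 15), then not (m² > 96).


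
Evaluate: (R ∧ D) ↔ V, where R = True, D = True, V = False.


R = True, D = True, V = False
Step 1: R ∧ D = True AND True = True
Step 2: (True) ↔ V: true when both sides have same truth value.
Result: True ↔ False = False

False


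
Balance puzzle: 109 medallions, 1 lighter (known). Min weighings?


Each weighing has 3 outcomes (left heavy / balance / right heavy), so k weighings distinguish at most 3^k cases; splitting into three near-equal groups achieves this.
Need 3^k ≥ 109: 3^4 = 81 < 109 ≤ 3^5 = 243
k = ⌈log₃(109)⌉ = 5

5


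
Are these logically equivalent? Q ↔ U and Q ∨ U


Expression 1: Q ↔ U
Expression 2: Q ∨ U
Truth table (Q U | Expr1 Expr2):
  T T |   T     T
  T F |   F     T   ← differ
  F T |   F     T   ← differ
  F F |   T     F   ← differ
Counterexample: Q=T, U=F gives Expr1 = F but Expr2 = T, so the expressions are NOT logically equivalent.

No


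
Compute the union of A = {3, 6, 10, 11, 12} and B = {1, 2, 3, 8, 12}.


A = {3, 6, 10, 11, 12}
B = {1, 2, 3, 8, 12}
Operation: union
All elements combined: 1, 2, 3, 6, 8, 10, 11, 12

{1, 2, 3, 6, 8, 10, 11, 12}


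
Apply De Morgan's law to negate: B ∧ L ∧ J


De Morgan's law: ¬(P ∧ Q ∧ R) ≡ ¬P ∨ ¬Q ∨ ¬R
¬(B ∧ L ∧ J) = ¬B ∨ ¬L ∨ ¬J

¬B ∨ ¬L ∨ ¬J
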